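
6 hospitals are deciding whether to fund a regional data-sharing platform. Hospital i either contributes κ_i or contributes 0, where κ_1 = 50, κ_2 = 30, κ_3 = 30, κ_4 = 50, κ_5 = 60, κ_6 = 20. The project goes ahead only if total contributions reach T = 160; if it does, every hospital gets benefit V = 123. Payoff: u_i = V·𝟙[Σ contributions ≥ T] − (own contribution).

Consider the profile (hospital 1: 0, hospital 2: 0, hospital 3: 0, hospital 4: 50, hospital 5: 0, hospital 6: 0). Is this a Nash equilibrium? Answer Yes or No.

No

Total = 50 < 160: not provided.
Hospital 1 (pledges 0, payoff 0): pledging 50 → total 100, payoff -50. No gain.
Hospital 2 (pledges 0, payoff 0): pledging 30 → total 80, payoff -30. No gain.
Hospital 3 (pledges 0, payoff 0): pledging 30 → total 80, payoff -30. No gain.
Hospital 4 (pledges 50, payoff -50): dropping to 0 → total 0, payoff 0. Profitable deviation.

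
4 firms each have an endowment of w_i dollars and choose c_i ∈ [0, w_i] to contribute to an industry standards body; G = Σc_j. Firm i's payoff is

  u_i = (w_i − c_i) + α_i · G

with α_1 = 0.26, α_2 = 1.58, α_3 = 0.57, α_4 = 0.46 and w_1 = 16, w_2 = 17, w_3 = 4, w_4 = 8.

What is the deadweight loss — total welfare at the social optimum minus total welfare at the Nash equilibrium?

∂u_i/∂c_i = α_i − 1, so firm i contributes w_i if α_i > 1, else 0.
α_i > 1 for i ∈ {2}; NE contributions (0, 17, 0, 0), G = 17.
W^NE = Σw_i − G^NE + (Σα_i)·G^NE = 45 + 1.87·17 = 76.79.
Planner: ∂(Σu_j)/∂c_i = Σα_j − 1 = 1.87 > 0, so everyone contributes w_i; G^SO = 45, W^SO = 45 + 1.87·45 = 129.15.
Deadweight loss = 52.36.

52.36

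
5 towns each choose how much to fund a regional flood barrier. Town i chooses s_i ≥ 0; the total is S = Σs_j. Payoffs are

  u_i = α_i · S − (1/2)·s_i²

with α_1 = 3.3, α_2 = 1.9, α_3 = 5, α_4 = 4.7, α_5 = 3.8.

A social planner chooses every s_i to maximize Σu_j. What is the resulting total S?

93.5

Planner FOC: ∂(Σu_j)/∂s_i = (Σα_j) − s_i = 0, so s_i^SO = Σα_j = 18.7 for every i; S^SO = 93.5.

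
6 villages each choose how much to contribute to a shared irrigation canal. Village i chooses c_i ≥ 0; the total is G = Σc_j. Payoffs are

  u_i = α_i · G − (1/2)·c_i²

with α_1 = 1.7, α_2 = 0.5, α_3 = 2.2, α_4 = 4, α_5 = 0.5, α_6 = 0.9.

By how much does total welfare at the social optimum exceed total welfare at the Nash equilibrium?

Village i's FOC: ∂u_i/∂c_i = α_i − c_i = 0, so c_i* = α_i.
NE contributions = (1.7, 0.5, 2.2, 4, 0.5, 0.9); G = 9.8.
W^NE = (Σα)·G − ½Σα_i² = 9.8² − ½·25.04 = 83.52.
Planner sets c_i = Σα_j = 9.8 for every i, so G^SO = 6·9.8 = 58.8.
W^SO = (Σα)·G^SO − ½·6·(Σα)² = (6/2)·9.8² = 288.12.
Deadweight loss = W^SO − W^NE = 204.6.

204.6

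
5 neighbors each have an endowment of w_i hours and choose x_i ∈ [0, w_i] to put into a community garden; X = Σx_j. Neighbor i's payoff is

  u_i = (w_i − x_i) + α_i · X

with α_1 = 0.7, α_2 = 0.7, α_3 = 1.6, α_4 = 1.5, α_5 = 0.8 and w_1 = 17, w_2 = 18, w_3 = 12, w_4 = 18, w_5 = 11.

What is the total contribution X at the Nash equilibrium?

∂u_i/∂x_i = α_i − 1, so neighbor i contributes w_i if α_i > 1, else 0.
α_i > 1 for i ∈ {3, 4}; NE contributions (0, 0, 12, 18, 0), X = 30.

30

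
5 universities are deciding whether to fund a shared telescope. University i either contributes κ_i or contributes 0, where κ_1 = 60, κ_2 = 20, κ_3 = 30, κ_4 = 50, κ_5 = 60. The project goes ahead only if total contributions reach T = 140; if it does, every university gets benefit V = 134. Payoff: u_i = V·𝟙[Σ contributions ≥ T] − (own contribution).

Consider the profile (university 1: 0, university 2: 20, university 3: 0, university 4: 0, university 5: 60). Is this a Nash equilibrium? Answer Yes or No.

Total = 80 < 140: not provided.
University 1 (pledges 0, payoff 0): pledging 60 → total 140, payoff 74. Profitable deviation.

No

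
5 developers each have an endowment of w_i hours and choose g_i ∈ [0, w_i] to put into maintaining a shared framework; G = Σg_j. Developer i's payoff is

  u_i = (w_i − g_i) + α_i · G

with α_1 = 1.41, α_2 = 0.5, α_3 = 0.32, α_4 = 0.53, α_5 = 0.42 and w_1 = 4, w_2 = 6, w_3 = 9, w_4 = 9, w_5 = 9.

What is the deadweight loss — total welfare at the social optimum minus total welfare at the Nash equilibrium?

71.94

∂u_i/∂g_i = α_i − 1, so developer i contributes w_i if α_i > 1, else 0.
α_i > 1 for i ∈ {1}; NE contributions (4, 0, 0, 0, 0), G = 4.
W^NE = Σw_i − G^NE + (Σα_i)·G^NE = 37 + 2.18·4 = 45.72.
Planner: ∂(Σu_j)/∂g_i = Σα_j − 1 = 2.18 > 0, so everyone contributes w_i; G^SO = 37, W^SO = 37 + 2.18·37 = 117.66.
Deadweight loss = 71.94.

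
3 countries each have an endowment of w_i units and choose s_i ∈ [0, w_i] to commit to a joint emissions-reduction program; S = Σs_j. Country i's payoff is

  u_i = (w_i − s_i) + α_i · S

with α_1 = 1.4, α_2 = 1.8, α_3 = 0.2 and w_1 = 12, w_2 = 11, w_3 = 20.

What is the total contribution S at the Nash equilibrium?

∂u_i/∂s_i = α_i − 1, so country i contributes w_i if α_i > 1, else 0.
α_i > 1 for i ∈ {1, 2}; NE contributions (12, 11, 0), S = 23.

23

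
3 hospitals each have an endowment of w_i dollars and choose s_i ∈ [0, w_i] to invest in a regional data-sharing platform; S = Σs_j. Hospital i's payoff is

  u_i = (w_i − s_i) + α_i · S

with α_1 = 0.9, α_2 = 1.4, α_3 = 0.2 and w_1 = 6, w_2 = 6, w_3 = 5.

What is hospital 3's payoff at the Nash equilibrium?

6.2

∂u_i/∂s_i = α_i − 1, so hospital i contributes w_i if α_i > 1, else 0.
α_i > 1 for i ∈ {2}; NE contributions (0, 6, 0), S = 6.
u_3 = (5 − 0) + 0.2·6 = 6.2.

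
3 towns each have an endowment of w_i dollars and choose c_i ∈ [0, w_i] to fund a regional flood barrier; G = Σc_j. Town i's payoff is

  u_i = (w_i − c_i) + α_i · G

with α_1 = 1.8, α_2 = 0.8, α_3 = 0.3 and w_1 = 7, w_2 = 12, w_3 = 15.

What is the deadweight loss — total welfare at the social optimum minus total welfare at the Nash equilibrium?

∂u_i/∂c_i = α_i − 1, so town i contributes w_i if α_i > 1, else 0.
α_i > 1 for i ∈ {1}; NE contributions (7, 0, 0), G = 7.
W^NE = Σw_i − G^NE + (Σα_i)·G^NE = 34 + 1.9·7 = 47.3.
Planner: ∂(Σu_j)/∂c_i = Σα_j − 1 = 1.9 > 0, so everyone contributes w_i; G^SO = 34, W^SO = 34 + 1.9·34 = 98.6.
Deadweight loss = 51.3.

51.3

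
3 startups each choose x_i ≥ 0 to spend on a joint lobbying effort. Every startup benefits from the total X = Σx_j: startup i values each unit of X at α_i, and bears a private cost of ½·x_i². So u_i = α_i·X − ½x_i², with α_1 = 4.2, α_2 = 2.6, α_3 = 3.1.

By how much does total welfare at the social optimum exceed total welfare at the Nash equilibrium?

Startup i's FOC: ∂u_i/∂x_i = α_i − x_i = 0, so x_i* = α_i.
NE contributions = (4.2, 2.6, 3.1); X = 9.9.
W^NE = (Σα)·X − ½Σα_i² = 9.9² − ½·34.01 = 81.005.
Planner sets x_i = Σα_j = 9.9 for every i, so X^SO = 3·9.9 = 29.7.
W^SO = (Σα)·X^SO − ½·3·(Σα)² = (3/2)·9.9² = 147.015.
Deadweight loss = W^SO − W^NE = 66.01.

66.01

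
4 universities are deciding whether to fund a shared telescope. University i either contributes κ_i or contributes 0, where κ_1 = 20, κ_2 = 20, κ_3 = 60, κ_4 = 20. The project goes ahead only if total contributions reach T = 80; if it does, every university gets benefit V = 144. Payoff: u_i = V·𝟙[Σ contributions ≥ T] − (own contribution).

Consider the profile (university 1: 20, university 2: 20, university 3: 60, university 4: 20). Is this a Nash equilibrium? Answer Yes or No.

Total = 120 ≥ 80: provided.
University 1 (pledges 20, payoff 124): dropping to 0 → total 100, payoff 144. Profitable deviation.

No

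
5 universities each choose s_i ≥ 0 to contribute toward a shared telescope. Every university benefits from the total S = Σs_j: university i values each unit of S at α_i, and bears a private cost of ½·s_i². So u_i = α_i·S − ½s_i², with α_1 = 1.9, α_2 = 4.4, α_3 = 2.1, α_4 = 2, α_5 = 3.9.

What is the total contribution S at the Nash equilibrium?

14.3

University i's FOC: ∂u_i/∂s_i = α_i − s_i = 0, so s_i* = α_i.
NE contributions = (1.9, 4.4, 2.1, 2, 3.9); S = 14.3.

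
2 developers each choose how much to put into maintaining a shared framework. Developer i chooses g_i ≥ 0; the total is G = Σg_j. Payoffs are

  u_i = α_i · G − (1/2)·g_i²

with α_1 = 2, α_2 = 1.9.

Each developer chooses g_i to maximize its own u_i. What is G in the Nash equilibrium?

Developer i's FOC: ∂u_i/∂g_i = α_i − g_i = 0, so g_i* = α_i.
NE contributions = (2, 1.9); G = 3.9.

3.9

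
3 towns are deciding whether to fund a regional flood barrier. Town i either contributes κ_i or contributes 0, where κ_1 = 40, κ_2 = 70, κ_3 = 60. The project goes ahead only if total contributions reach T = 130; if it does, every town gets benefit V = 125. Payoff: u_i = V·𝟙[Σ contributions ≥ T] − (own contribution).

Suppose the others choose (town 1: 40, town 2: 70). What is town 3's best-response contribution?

60

Others' total = 110. Contributing 60 brings total to 170 ≥ 130: gain V − κ_3 = 65.
Best response: 60.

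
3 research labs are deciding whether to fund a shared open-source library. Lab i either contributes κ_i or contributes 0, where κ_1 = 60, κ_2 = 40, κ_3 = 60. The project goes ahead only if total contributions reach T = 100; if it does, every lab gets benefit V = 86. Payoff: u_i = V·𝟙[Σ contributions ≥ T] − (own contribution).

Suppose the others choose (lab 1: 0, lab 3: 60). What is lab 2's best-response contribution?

Others' total = 60. Contributing 40 brings total to 100 ≥ 100: gain V − κ_2 = 46.
Best response: 40.

40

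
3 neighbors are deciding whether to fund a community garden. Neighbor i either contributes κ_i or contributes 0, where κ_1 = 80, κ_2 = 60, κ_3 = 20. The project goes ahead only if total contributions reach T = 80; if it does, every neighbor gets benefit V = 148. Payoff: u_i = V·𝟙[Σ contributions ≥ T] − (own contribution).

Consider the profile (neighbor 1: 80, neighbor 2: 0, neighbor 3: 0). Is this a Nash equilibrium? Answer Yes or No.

Total = 80 ≥ 80: provided.
Neighbor 1 (pledges 80, payoff 68): dropping to 0 → total 0, payoff 0. No gain.
Neighbor 2 (pledges 0, payoff 148): pledging 60 → total 140, payoff 88. No gain.
Neighbor 3 (pledges 0, payoff 148): pledging 20 → total 100, payoff 128. No gain.

Yes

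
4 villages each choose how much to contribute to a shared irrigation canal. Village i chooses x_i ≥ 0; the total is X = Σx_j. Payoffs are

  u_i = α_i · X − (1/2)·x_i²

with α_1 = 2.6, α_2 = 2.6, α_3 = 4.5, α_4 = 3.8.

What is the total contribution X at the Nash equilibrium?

13.5

Village i's FOC: ∂u_i/∂x_i = α_i − x_i = 0, so x_i* = α_i.
NE contributions = (2.6, 2.6, 4.5, 3.8); X = 13.5.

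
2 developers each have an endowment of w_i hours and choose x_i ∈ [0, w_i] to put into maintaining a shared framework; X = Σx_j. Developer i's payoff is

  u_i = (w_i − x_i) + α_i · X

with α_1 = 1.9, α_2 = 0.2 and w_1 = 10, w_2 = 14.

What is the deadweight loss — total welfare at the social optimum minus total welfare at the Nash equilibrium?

15.4

∂u_i/∂x_i = α_i − 1, so developer i contributes w_i if α_i > 1, else 0.
α_i > 1 for i ∈ {1}; NE contributions (10, 0), X = 10.
W^NE = Σw_i − X^NE + (Σα_i)·X^NE = 24 + 1.1·10 = 35.
Planner: ∂(Σu_j)/∂x_i = Σα_j − 1 = 1.1 > 0, so everyone contributes w_i; X^SO = 24, W^SO = 24 + 1.1·24 = 50.4.
Deadweight loss = 15.4.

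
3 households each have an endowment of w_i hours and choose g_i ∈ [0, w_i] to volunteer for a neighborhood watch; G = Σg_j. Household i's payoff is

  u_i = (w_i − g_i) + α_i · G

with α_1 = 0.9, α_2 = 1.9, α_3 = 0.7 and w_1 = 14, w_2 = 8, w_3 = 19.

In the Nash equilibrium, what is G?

8

∂u_i/∂g_i = α_i − 1, so household i contributes w_i if α_i > 1, else 0.
α_i > 1 for i ∈ {2}; NE contributions (0, 8, 0), G = 8.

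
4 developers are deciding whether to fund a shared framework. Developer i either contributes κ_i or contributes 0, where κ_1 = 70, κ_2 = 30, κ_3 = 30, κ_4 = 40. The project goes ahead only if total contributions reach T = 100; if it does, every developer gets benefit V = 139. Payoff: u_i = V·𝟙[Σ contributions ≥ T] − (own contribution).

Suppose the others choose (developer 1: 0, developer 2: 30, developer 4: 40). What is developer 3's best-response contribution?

30

Others' total = 70. Contributing 30 brings total to 100 ≥ 100: gain V − κ_3 = 109.
Best response: 30.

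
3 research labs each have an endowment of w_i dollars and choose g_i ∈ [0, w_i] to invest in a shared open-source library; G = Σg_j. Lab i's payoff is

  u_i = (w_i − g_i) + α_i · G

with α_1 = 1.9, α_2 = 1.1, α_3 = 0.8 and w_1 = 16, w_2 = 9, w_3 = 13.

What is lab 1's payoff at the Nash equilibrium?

47.5

∂u_i/∂g_i = α_i − 1, so lab i contributes w_i if α_i > 1, else 0.
α_i > 1 for i ∈ {1, 2}; NE contributions (16, 9, 0), G = 25.
u_1 = (16 − 16) + 1.9·25 = 47.5.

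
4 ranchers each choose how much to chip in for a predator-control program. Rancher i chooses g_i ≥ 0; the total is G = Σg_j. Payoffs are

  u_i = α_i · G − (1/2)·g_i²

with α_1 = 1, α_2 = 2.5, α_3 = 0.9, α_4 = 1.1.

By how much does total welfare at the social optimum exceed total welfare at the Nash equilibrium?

Rancher i's FOC: ∂u_i/∂g_i = α_i − g_i = 0, so g_i* = α_i.
NE contributions = (1, 2.5, 0.9, 1.1); G = 5.5.
W^NE = (Σα)·G − ½Σα_i² = 5.5² − ½·9.27 = 25.615.
Planner sets g_i = Σα_j = 5.5 for every i, so G^SO = 4·5.5 = 22.
W^SO = (Σα)·G^SO − ½·4·(Σα)² = (4/2)·5.5² = 60.5.
Deadweight loss = W^SO − W^NE = 34.885.

34.885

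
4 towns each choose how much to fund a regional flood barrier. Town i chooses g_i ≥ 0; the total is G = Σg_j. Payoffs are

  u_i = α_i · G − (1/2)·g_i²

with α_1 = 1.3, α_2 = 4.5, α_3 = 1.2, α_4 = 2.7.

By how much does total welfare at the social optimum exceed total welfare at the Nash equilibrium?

Town i's FOC: ∂u_i/∂g_i = α_i − g_i = 0, so g_i* = α_i.
NE contributions = (1.3, 4.5, 1.2, 2.7); G = 9.7.
W^NE = (Σα)·G − ½Σα_i² = 9.7² − ½·30.67 = 78.755.
Planner sets g_i = Σα_j = 9.7 for every i, so G^SO = 4·9.7 = 38.8.
W^SO = (Σα)·G^SO − ½·4·(Σα)² = (4/2)·9.7² = 188.18.
Deadweight loss = W^SO − W^NE = 109.425.

109.425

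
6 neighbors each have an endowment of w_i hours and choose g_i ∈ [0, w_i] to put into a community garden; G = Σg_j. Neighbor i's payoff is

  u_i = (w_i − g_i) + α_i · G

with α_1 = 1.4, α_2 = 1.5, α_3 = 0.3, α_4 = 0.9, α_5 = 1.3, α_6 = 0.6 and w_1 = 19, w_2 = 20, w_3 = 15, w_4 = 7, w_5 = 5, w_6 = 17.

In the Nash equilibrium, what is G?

44

∂u_i/∂g_i = α_i − 1, so neighbor i contributes w_i if α_i > 1, else 0.
α_i > 1 for i ∈ {1, 2, 5}; NE contributions (19, 20, 0, 0, 5, 0), G = 44.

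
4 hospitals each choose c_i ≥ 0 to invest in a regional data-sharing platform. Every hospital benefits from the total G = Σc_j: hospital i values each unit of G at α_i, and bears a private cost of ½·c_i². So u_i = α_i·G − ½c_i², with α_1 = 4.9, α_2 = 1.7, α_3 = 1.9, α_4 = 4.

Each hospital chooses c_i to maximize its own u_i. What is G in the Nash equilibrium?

12.5

Hospital i's FOC: ∂u_i/∂c_i = α_i − c_i = 0, so c_i* = α_i.
NE contributions = (4.9, 1.7, 1.9, 4); G = 12.5.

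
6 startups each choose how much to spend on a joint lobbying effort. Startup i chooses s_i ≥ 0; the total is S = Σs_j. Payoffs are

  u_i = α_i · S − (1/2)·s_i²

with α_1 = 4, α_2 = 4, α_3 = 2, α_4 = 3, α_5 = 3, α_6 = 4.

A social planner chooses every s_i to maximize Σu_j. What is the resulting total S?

Planner FOC: ∂(Σu_j)/∂s_i = (Σα_j) − s_i = 0, so s_i^SO = Σα_j = 20 for every i; S^SO = 120.

120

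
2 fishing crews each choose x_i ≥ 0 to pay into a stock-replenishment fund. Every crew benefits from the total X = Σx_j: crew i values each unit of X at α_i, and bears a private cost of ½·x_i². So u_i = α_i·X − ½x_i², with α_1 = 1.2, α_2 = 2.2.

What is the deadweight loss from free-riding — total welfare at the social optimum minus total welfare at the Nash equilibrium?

Crew i's FOC: ∂u_i/∂x_i = α_i − x_i = 0, so x_i* = α_i.
NE contributions = (1.2, 2.2); X = 3.4.
W^NE = (Σα)·X − ½Σα_i² = 3.4² − ½·6.28 = 8.42.
Planner sets x_i = Σα_j = 3.4 for every i, so X^SO = 2·3.4 = 6.8.
W^SO = (Σα)·X^SO − ½·2·(Σα)² = (2/2)·3.4² = 11.56.
Deadweight loss = W^SO − W^NE = 3.14.

3.14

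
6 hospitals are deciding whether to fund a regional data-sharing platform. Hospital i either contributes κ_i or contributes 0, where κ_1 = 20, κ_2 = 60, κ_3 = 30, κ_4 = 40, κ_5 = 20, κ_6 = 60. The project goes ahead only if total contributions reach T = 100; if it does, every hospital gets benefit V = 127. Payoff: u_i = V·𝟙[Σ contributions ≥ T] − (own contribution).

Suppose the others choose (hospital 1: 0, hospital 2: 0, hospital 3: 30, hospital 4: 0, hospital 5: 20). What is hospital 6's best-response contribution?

Others' total = 50. Contributing 60 brings total to 110 ≥ 100: gain V − κ_6 = 67.
Best response: 60.

60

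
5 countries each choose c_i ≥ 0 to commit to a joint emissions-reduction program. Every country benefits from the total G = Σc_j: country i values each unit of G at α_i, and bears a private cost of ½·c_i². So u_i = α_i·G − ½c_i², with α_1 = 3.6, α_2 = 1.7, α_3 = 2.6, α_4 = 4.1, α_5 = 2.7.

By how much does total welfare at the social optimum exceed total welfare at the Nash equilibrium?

Country i's FOC: ∂u_i/∂c_i = α_i − c_i = 0, so c_i* = α_i.
NE contributions = (3.6, 1.7, 2.6, 4.1, 2.7); G = 14.7.
W^NE = (Σα)·G − ½Σα_i² = 14.7² − ½·46.71 = 192.735.
Planner sets c_i = Σα_j = 14.7 for every i, so G^SO = 5·14.7 = 73.5.
W^SO = (Σα)·G^SO − ½·5·(Σα)² = (5/2)·14.7² = 540.225.
Deadweight loss = W^SO − W^NE = 347.49.

347.49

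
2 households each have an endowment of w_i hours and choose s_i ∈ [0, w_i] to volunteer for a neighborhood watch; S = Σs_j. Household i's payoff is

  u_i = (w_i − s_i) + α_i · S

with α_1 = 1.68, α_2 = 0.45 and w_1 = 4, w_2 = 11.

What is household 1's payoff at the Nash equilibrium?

∂u_i/∂s_i = α_i − 1, so household i contributes w_i if α_i > 1, else 0.
α_i > 1 for i ∈ {1}; NE contributions (4, 0), S = 4.
u_1 = (4 − 4) + 1.68·4 = 6.72.

6.72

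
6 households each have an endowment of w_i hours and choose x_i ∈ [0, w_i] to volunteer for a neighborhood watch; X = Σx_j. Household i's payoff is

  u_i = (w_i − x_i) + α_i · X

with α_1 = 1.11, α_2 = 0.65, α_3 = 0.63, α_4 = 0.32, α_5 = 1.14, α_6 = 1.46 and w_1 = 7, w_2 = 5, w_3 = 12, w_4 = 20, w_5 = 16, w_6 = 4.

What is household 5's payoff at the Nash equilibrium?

∂u_i/∂x_i = α_i − 1, so household i contributes w_i if α_i > 1, else 0.
α_i > 1 for i ∈ {1, 5, 6}; NE contributions (7, 0, 0, 0, 16, 4), X = 27.
u_5 = (16 − 16) + 1.14·27 = 30.78.

30.78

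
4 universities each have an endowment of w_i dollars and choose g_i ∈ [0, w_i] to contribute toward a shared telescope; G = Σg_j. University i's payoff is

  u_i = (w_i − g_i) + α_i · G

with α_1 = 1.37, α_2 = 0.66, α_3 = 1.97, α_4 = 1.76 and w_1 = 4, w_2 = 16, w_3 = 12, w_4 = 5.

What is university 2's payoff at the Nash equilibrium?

29.86

∂u_i/∂g_i = α_i − 1, so university i contributes w_i if α_i > 1, else 0.
α_i > 1 for i ∈ {1, 3, 4}; NE contributions (4, 0, 12, 5), G = 21.
u_2 = (16 − 0) + 0.66·21 = 29.86.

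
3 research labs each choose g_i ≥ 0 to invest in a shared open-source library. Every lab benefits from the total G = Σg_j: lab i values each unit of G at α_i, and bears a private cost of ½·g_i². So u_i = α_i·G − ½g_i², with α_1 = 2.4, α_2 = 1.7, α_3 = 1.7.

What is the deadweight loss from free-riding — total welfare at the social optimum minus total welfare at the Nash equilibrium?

Lab i's FOC: ∂u_i/∂g_i = α_i − g_i = 0, so g_i* = α_i.
NE contributions = (2.4, 1.7, 1.7); G = 5.8.
W^NE = (Σα)·G − ½Σα_i² = 5.8² − ½·11.54 = 27.87.
Planner sets g_i = Σα_j = 5.8 for every i, so G^SO = 3·5.8 = 17.4.
W^SO = (Σα)·G^SO − ½·3·(Σα)² = (3/2)·5.8² = 50.46.
Deadweight loss = W^SO − W^NE = 22.59.

22.59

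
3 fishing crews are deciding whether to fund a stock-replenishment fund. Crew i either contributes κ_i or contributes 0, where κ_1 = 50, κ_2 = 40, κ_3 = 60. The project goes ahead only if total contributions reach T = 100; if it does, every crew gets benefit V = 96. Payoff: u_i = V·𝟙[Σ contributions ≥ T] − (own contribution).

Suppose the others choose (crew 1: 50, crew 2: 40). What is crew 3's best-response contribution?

60

Others' total = 90. Contributing 60 brings total to 150 ≥ 100: gain V − κ_3 = 36.
Best response: 60.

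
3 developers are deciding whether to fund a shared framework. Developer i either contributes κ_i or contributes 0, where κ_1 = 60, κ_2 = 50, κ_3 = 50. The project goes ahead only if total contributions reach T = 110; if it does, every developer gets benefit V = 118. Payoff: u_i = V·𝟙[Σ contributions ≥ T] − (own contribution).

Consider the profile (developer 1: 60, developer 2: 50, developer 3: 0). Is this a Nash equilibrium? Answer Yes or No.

Yes

Total = 110 ≥ 110: provided.
Developer 1 (pledges 60, payoff 58): dropping to 0 → total 50, payoff 0. No gain.
Developer 2 (pledges 50, payoff 68): dropping to 0 → total 60, payoff 0. No gain.
Developer 3 (pledges 0, payoff 118): pledging 50 → total 160, payoff 68. No gain.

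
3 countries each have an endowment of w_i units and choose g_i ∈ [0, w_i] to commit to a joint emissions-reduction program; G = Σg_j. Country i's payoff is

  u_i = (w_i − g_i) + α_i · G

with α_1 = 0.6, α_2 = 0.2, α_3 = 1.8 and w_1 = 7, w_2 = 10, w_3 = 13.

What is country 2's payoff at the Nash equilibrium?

∂u_i/∂g_i = α_i − 1, so country i contributes w_i if α_i > 1, else 0.
α_i > 1 for i ∈ {3}; NE contributions (0, 0, 13), G = 13.
u_2 = (10 − 0) + 0.2·13 = 12.6.

12.6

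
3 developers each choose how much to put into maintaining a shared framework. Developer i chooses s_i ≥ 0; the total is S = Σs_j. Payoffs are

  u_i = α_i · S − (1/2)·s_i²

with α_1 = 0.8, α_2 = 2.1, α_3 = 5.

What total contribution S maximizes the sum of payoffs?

Planner FOC: ∂(Σu_j)/∂s_i = (Σα_j) − s_i = 0, so s_i^SO = Σα_j = 7.9 for every i; S^SO = 23.7.

23.7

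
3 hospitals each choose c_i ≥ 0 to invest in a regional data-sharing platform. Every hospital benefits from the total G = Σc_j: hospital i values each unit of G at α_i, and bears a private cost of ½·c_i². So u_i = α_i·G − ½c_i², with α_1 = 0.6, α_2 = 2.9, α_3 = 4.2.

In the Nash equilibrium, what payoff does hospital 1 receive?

4.44

Hospital i's FOC: ∂u_i/∂c_i = α_i − c_i = 0, so c_i* = α_i.
NE contributions = (0.6, 2.9, 4.2); G = 7.7.
u_1 = α_1·G − ½·(c_1)² = 0.6·7.7 − ½·0.6² = 4.44.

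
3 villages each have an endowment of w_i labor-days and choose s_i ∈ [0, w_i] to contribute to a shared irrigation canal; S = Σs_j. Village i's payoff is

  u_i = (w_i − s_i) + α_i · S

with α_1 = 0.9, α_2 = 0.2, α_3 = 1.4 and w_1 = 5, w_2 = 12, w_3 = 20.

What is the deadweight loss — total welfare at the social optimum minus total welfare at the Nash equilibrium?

25.5

∂u_i/∂s_i = α_i − 1, so village i contributes w_i if α_i > 1, else 0.
α_i > 1 for i ∈ {3}; NE contributions (0, 0, 20), S = 20.
W^NE = Σw_i − S^NE + (Σα_i)·S^NE = 37 + 1.5·20 = 67.
Planner: ∂(Σu_j)/∂s_i = Σα_j − 1 = 1.5 > 0, so everyone contributes w_i; S^SO = 37, W^SO = 37 + 1.5·37 = 92.5.
Deadweight loss = 25.5.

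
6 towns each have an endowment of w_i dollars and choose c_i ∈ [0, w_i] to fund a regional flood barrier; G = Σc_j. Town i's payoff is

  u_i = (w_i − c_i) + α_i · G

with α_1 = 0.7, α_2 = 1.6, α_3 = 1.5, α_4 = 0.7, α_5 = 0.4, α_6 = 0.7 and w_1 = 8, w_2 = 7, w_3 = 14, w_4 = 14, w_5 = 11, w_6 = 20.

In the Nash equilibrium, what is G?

∂u_i/∂c_i = α_i − 1, so town i contributes w_i if α_i > 1, else 0.
α_i > 1 for i ∈ {2, 3}; NE contributions (0, 7, 14, 0, 0, 0), G = 21.

21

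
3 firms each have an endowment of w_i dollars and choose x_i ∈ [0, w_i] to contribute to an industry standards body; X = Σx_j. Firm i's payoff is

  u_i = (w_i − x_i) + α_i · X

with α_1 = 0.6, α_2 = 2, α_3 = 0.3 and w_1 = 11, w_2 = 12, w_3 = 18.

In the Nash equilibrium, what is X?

∂u_i/∂x_i = α_i − 1, so firm i contributes w_i if α_i > 1, else 0.
α_i > 1 for i ∈ {2}; NE contributions (0, 12, 0), X = 12.

12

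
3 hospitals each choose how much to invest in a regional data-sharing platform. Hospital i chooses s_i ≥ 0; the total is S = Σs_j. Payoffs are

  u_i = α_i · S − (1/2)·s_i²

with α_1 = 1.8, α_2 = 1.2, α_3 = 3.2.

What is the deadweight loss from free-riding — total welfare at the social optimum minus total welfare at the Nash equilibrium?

26.68

Hospital i's FOC: ∂u_i/∂s_i = α_i − s_i = 0, so s_i* = α_i.
NE contributions = (1.8, 1.2, 3.2); S = 6.2.
W^NE = (Σα)·S − ½Σα_i² = 6.2² − ½·14.92 = 30.98.
Planner sets s_i = Σα_j = 6.2 for every i, so S^SO = 3·6.2 = 18.6.
W^SO = (Σα)·S^SO − ½·3·(Σα)² = (3/2)·6.2² = 57.66.
Deadweight loss = W^SO − W^NE = 26.68.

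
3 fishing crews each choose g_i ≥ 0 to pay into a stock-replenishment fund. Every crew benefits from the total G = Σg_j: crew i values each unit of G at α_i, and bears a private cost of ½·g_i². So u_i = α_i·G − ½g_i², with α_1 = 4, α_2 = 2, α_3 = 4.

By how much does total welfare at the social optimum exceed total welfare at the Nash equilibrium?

68

Crew i's FOC: ∂u_i/∂g_i = α_i − g_i = 0, so g_i* = α_i.
NE contributions = (4, 2, 4); G = 10.
W^NE = (Σα)·G − ½Σα_i² = 10² − ½·36 = 82.
Planner sets g_i = Σα_j = 10 for every i, so G^SO = 3·10 = 30.
W^SO = (Σα)·G^SO − ½·3·(Σα)² = (3/2)·10² = 150.
Deadweight loss = W^SO − W^NE = 68.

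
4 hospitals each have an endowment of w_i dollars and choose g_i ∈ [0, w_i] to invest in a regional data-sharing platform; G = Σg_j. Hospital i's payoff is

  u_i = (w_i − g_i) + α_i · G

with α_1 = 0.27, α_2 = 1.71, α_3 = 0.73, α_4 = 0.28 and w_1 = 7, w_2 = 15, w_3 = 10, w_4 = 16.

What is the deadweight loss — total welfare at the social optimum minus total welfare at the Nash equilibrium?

65.67

∂u_i/∂g_i = α_i − 1, so hospital i contributes w_i if α_i > 1, else 0.
α_i > 1 for i ∈ {2}; NE contributions (0, 15, 0, 0), G = 15.
W^NE = Σw_i − G^NE + (Σα_i)·G^NE = 48 + 1.99·15 = 77.85.
Planner: ∂(Σu_j)/∂g_i = Σα_j − 1 = 1.99 > 0, so everyone contributes w_i; G^SO = 48, W^SO = 48 + 1.99·48 = 143.52.
Deadweight loss = 65.67.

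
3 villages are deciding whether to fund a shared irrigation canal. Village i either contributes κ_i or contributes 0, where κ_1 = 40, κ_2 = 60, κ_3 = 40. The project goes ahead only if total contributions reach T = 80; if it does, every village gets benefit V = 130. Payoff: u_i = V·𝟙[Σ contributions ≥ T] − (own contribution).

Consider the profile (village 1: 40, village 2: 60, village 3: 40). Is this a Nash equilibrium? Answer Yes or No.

Total = 140 ≥ 80: provided.
Village 1 (pledges 40, payoff 90): dropping to 0 → total 100, payoff 130. Profitable deviation.

No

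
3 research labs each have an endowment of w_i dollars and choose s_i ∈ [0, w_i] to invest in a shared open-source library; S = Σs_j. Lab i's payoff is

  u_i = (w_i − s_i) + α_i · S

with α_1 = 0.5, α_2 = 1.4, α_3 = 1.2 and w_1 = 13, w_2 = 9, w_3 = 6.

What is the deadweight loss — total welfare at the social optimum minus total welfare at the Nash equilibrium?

∂u_i/∂s_i = α_i − 1, so lab i contributes w_i if α_i > 1, else 0.
α_i > 1 for i ∈ {2, 3}; NE contributions (0, 9, 6), S = 15.
W^NE = Σw_i − S^NE + (Σα_i)·S^NE = 28 + 2.1·15 = 59.5.
Planner: ∂(Σu_j)/∂s_i = Σα_j − 1 = 2.1 > 0, so everyone contributes w_i; S^SO = 28, W^SO = 28 + 2.1·28 = 86.8.
Deadweight loss = 27.3.

27.3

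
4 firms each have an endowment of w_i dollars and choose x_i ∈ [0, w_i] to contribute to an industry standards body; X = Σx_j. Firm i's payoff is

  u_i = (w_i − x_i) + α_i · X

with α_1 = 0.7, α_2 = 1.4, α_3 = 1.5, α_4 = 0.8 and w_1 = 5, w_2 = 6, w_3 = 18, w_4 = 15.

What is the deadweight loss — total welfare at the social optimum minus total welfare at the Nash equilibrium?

∂u_i/∂x_i = α_i − 1, so firm i contributes w_i if α_i > 1, else 0.
α_i > 1 for i ∈ {2, 3}; NE contributions (0, 6, 18, 0), X = 24.
W^NE = Σw_i − X^NE + (Σα_i)·X^NE = 44 + 3.4·24 = 125.6.
Planner: ∂(Σu_j)/∂x_i = Σα_j − 1 = 3.4 > 0, so everyone contributes w_i; X^SO = 44, W^SO = 44 + 3.4·44 = 193.6.
Deadweight loss = 68.

68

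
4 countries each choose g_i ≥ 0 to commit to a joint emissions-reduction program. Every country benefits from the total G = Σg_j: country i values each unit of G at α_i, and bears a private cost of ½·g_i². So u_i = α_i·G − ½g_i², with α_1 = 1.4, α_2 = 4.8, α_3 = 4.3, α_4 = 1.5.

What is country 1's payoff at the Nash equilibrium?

15.82

Country i's FOC: ∂u_i/∂g_i = α_i − g_i = 0, so g_i* = α_i.
NE contributions = (1.4, 4.8, 4.3, 1.5); G = 12.
u_1 = α_1·G − ½·(g_1)² = 1.4·12 − ½·1.4² = 15.82.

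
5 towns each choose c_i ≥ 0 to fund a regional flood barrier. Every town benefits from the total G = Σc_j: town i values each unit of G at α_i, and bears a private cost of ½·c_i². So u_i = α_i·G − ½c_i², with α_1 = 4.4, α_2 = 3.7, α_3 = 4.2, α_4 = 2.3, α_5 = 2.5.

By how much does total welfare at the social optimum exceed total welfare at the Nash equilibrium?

Town i's FOC: ∂u_i/∂c_i = α_i − c_i = 0, so c_i* = α_i.
NE contributions = (4.4, 3.7, 4.2, 2.3, 2.5); G = 17.1.
W^NE = (Σα)·G − ½Σα_i² = 17.1² − ½·62.23 = 261.295.
Planner sets c_i = Σα_j = 17.1 for every i, so G^SO = 5·17.1 = 85.5.
W^SO = (Σα)·G^SO − ½·5·(Σα)² = (5/2)·17.1² = 731.025.
Deadweight loss = W^SO − W^NE = 469.73.

469.73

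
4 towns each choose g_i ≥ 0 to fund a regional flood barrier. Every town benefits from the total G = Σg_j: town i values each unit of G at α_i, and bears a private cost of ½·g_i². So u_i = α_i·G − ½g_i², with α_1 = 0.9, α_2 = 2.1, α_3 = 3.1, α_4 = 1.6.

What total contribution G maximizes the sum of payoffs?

30.8

Planner FOC: ∂(Σu_j)/∂g_i = (Σα_j) − g_i = 0, so g_i^SO = Σα_j = 7.7 for every i; G^SO = 30.8.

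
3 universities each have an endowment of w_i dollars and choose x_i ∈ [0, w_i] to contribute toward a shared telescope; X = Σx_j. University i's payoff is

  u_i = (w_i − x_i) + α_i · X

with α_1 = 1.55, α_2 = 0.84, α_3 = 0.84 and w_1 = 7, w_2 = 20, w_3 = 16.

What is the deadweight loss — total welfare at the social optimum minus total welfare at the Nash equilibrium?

80.28

∂u_i/∂x_i = α_i − 1, so university i contributes w_i if α_i > 1, else 0.
α_i > 1 for i ∈ {1}; NE contributions (7, 0, 0), X = 7.
W^NE = Σw_i − X^NE + (Σα_i)·X^NE = 43 + 2.23·7 = 58.61.
Planner: ∂(Σu_j)/∂x_i = Σα_j − 1 = 2.23 > 0, so everyone contributes w_i; X^SO = 43, W^SO = 43 + 2.23·43 = 138.89.
Deadweight loss = 80.28.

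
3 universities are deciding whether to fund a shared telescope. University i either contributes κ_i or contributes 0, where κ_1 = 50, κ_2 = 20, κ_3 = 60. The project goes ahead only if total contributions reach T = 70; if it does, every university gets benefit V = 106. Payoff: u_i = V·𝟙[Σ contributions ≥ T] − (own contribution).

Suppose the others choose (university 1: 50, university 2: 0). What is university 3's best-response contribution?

Others' total = 50. Contributing 60 brings total to 110 ≥ 70: gain V − κ_3 = 46.
Best response: 60.

60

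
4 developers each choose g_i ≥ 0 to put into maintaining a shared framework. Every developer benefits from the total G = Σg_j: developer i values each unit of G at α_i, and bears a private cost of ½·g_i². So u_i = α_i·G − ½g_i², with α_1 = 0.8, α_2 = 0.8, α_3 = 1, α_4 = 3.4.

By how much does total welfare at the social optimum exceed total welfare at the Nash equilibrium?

42.92

Developer i's FOC: ∂u_i/∂g_i = α_i − g_i = 0, so g_i* = α_i.
NE contributions = (0.8, 0.8, 1, 3.4); G = 6.
W^NE = (Σα)·G − ½Σα_i² = 6² − ½·13.84 = 29.08.
Planner sets g_i = Σα_j = 6 for every i, so G^SO = 4·6 = 24.
W^SO = (Σα)·G^SO − ½·4·(Σα)² = (4/2)·6² = 72.
Deadweight loss = W^SO − W^NE = 42.92.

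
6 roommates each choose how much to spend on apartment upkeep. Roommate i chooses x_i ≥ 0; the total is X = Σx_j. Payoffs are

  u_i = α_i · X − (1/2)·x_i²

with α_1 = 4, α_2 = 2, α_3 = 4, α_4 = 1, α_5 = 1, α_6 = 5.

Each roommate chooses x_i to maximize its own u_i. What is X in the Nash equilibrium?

Roommate i's FOC: ∂u_i/∂x_i = α_i − x_i = 0, so x_i* = α_i.
NE contributions = (4, 2, 4, 1, 1, 5); X = 17.

17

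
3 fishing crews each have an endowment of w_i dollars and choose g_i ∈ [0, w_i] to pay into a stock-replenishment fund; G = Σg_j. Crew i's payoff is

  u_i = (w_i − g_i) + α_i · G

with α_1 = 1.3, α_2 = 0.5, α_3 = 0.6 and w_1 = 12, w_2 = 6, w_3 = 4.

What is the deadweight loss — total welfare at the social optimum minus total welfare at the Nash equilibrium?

∂u_i/∂g_i = α_i − 1, so crew i contributes w_i if α_i > 1, else 0.
α_i > 1 for i ∈ {1}; NE contributions (12, 0, 0), G = 12.
W^NE = Σw_i − G^NE + (Σα_i)·G^NE = 22 + 1.4·12 = 38.8.
Planner: ∂(Σu_j)/∂g_i = Σα_j − 1 = 1.4 > 0, so everyone contributes w_i; G^SO = 22, W^SO = 22 + 1.4·22 = 52.8.
Deadweight loss = 14.

14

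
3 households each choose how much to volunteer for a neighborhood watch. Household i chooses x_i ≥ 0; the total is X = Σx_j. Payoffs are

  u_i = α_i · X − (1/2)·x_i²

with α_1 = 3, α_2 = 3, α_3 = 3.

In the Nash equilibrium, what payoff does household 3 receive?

22.5

Household i's FOC: ∂u_i/∂x_i = α_i − x_i = 0, so x_i* = α_i.
NE contributions = (3, 3, 3); X = 9.
u_3 = α_3·X − ½·(x_3)² = 3·9 − ½·3² = 22.5.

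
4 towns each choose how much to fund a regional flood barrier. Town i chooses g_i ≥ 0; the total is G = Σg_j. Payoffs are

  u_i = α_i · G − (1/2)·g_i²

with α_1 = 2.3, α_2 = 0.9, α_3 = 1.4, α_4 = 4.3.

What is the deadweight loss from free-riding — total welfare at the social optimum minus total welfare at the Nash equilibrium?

92.485

Town i's FOC: ∂u_i/∂g_i = α_i − g_i = 0, so g_i* = α_i.
NE contributions = (2.3, 0.9, 1.4, 4.3); G = 8.9.
W^NE = (Σα)·G − ½Σα_i² = 8.9² − ½·26.55 = 65.935.
Planner sets g_i = Σα_j = 8.9 for every i, so G^SO = 4·8.9 = 35.6.
W^SO = (Σα)·G^SO − ½·4·(Σα)² = (4/2)·8.9² = 158.42.
Deadweight loss = W^SO − W^NE = 92.485.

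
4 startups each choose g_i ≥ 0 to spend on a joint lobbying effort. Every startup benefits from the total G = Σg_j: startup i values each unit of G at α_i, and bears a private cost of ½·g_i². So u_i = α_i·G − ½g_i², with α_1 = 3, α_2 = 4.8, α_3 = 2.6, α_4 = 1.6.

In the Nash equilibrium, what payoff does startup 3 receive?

27.82

Startup i's FOC: ∂u_i/∂g_i = α_i − g_i = 0, so g_i* = α_i.
NE contributions = (3, 4.8, 2.6, 1.6); G = 12.
u_3 = α_3·G − ½·(g_3)² = 2.6·12 − ½·2.6² = 27.82.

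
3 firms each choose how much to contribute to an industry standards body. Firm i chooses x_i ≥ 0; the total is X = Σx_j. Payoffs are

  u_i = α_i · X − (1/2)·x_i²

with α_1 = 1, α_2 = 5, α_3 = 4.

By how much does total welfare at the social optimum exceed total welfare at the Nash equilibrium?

71

Firm i's FOC: ∂u_i/∂x_i = α_i − x_i = 0, so x_i* = α_i.
NE contributions = (1, 5, 4); X = 10.
W^NE = (Σα)·X − ½Σα_i² = 10² − ½·42 = 79.
Planner sets x_i = Σα_j = 10 for every i, so X^SO = 3·10 = 30.
W^SO = (Σα)·X^SO − ½·3·(Σα)² = (3/2)·10² = 150.
Deadweight loss = W^SO − W^NE = 71.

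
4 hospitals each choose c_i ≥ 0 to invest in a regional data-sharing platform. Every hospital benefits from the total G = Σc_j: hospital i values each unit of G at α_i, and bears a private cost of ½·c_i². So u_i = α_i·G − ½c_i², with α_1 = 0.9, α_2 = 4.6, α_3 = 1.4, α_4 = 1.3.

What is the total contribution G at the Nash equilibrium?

Hospital i's FOC: ∂u_i/∂c_i = α_i − c_i = 0, so c_i* = α_i.
NE contributions = (0.9, 4.6, 1.4, 1.3); G = 8.2.

8.2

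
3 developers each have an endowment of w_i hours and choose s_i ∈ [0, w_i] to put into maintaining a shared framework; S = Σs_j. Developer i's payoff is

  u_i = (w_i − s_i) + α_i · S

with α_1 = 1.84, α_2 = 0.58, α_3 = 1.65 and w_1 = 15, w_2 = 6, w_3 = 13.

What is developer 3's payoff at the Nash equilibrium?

46.2

∂u_i/∂s_i = α_i − 1, so developer i contributes w_i if α_i > 1, else 0.
α_i > 1 for i ∈ {1, 3}; NE contributions (15, 0, 13), S = 28.
u_3 = (13 − 13) + 1.65·28 = 46.2.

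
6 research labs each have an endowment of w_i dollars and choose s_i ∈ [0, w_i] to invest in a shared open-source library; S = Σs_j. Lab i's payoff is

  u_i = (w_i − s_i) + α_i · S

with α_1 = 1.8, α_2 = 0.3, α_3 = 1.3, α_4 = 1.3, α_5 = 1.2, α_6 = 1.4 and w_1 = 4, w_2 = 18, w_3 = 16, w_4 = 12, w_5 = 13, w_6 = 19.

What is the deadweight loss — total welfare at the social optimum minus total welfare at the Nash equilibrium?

113.4

∂u_i/∂s_i = α_i − 1, so lab i contributes w_i if α_i > 1, else 0.
α_i > 1 for i ∈ {1, 3, 4, 5, 6}; NE contributions (4, 0, 16, 12, 13, 19), S = 64.
W^NE = Σw_i − S^NE + (Σα_i)·S^NE = 82 + 6.3·64 = 485.2.
Planner: ∂(Σu_j)/∂s_i = Σα_j − 1 = 6.3 > 0, so everyone contributes w_i; S^SO = 82, W^SO = 82 + 6.3·82 = 598.6.
Deadweight loss = 113.4.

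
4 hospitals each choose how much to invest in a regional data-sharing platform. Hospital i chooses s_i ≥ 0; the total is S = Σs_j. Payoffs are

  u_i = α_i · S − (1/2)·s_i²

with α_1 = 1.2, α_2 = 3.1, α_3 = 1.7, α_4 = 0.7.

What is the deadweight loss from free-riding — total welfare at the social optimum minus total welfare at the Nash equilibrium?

Hospital i's FOC: ∂u_i/∂s_i = α_i − s_i = 0, so s_i* = α_i.
NE contributions = (1.2, 3.1, 1.7, 0.7); S = 6.7.
W^NE = (Σα)·S − ½Σα_i² = 6.7² − ½·14.43 = 37.675.
Planner sets s_i = Σα_j = 6.7 for every i, so S^SO = 4·6.7 = 26.8.
W^SO = (Σα)·S^SO − ½·4·(Σα)² = (4/2)·6.7² = 89.78.
Deadweight loss = W^SO − W^NE = 52.105.

52.105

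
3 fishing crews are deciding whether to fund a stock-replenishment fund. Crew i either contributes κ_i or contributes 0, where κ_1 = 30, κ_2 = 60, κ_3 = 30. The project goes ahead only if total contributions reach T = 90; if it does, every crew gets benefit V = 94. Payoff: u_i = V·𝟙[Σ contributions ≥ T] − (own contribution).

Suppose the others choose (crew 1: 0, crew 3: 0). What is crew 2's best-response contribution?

Others' total = 0. Even contributing 60 gives 60 < 90: no benefit either way.
Best response: 0.

0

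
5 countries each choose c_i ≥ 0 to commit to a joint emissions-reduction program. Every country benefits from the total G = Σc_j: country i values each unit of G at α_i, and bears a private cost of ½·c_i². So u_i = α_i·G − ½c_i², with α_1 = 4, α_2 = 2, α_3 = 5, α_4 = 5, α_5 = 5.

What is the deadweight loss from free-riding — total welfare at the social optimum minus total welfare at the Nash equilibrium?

709

Country i's FOC: ∂u_i/∂c_i = α_i − c_i = 0, so c_i* = α_i.
NE contributions = (4, 2, 5, 5, 5); G = 21.
W^NE = (Σα)·G − ½Σα_i² = 21² − ½·95 = 393.5.
Planner sets c_i = Σα_j = 21 for every i, so G^SO = 5·21 = 105.
W^SO = (Σα)·G^SO − ½·5·(Σα)² = (5/2)·21² = 1102.5.
Deadweight loss = W^SO − W^NE = 709.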